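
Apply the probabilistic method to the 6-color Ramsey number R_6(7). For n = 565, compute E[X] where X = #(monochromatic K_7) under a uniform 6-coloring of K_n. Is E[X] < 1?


E[X] = C(565, 7) · 6^{1 − 21} = 3513212521235560 · 6^{−20} = 3513212521235560/3656158440062976.
As a reduced fraction: E[X] = 439151565154445/457019805007872 ≈ 0.960903.
Is E[X] < 1? YES.
Since E[X] < 1, there exists a 6-coloring of K_{565} with no monochromatic K_7; hence R_6(7) > 565.

E[X] = 439151565154445/457019805007872 ≈ 0.960903; E[X] < 1, so R_6(7) > 565.


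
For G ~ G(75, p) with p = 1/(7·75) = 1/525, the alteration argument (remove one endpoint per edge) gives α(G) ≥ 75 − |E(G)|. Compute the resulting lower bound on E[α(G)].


E[|E(G)|] = C(75, 2)·p = 2775 · (1/525) = 37/7.
E[α(G)] ≥ n − E[|E(G)|] = 75 − 37/7 = 488/7.
Numerically: ≈ 69.71429.
(This is only a lower bound; the true E[α(G)] may be larger.)

E[α(G)] ≥ 488/7 ≈ 69.71429.


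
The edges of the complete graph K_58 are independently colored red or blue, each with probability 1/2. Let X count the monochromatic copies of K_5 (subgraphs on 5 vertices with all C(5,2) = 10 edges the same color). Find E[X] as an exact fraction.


Let X = Σ_S X_S over the C(58, 5) = 4582116 subsets S of size 5, where X_S = 1 if the K_5 on S is monochromatic.
For a fixed S, the K_5 on S has C(5, 2) = 10 edges. P[all 10 edges red] = (1/2)^10, and likewise for blue, so P[monochromatic] = 2·(1/2)^10 = 2^{1 − 10} = 1/512.
Summing: E[X] = C(58, 5) · 2^{1 − 10} = 4582116 · 1/512 = 1145529/128.
Numerically: E[X] ≈ 8949.445312.

E[X] = C(58,5)·2^(1−C(5,2)) = 1145529/128 ≈ 8949.445312.


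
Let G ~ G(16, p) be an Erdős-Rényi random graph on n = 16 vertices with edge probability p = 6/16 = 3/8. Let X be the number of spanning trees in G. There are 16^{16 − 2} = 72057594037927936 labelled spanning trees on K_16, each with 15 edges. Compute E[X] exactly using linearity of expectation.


K_16 has 16^{16 − 2} = 72057594037927936 labelled spanning trees.
For each such spanning tree H, let X_H = 1 if all 15 edges of H are present in G. Then P[X_H = 1] = p^{15} = (3/8)^{15} = 14348907/35184372088832.
By linearity: E[X] = Σ_H E[X_H] = 72057594037927936 · p^{15} = 72057594037927936 · 14348907/35184372088832 = 29386561536.
Numerically: E[X] ≈ 2.94e+10.

E[X] = 72057594037927936 · (3/8)^{15} = 29386561536 ≈ 2.94e+10.


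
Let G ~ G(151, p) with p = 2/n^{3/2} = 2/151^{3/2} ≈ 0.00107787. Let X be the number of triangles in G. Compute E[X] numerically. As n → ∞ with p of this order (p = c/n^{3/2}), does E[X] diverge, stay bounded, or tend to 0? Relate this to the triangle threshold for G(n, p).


Number of potential triangles: C(151, 3) = 562475.
Each occurs with probability p³ ≈ (0.00107787)³ ≈ 1.25225774e-09.
By linearity: E[X] = C(151, 3)·p³ ≈ 562475 · 1.25225774e-09 ≈ 0.000704.
Since α = 3/2 > 1, p = c/n^{3/2} = o(1/n) is below the triangle threshold p ~ 1/n. Asymptotically E[X] ~ (c³/6)·n^{3(1−α)} = (2³/6)·n^{-1.5} → 0, so by Markov's inequality G has no triangles w.h.p.

E[X] ≈ 0.000704; in regime p = Θ(1/n^{3/2}) E[X] tends to 0 (below the triangle threshold p ~ 1/n).


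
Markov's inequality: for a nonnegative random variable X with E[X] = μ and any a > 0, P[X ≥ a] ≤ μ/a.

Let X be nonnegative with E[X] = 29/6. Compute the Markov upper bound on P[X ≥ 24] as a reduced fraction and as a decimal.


μ = E[X] = 29/6, a = 24.
Markov: P[X ≥ 24] ≤ μ/a = (29/6)/24 = 29/144.
Numerically: ≈ 0.20139.
(Since a = 24 > μ = 4.83333, the bound 29/144 is < 1 and informative.)

P[X ≥ 24] ≤ 29/144 ≈ 0.20139.


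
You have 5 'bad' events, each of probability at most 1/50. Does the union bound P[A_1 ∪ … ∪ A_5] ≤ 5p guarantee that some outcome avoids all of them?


Union bound: P[∪_{i=1}^{5} A_i] ≤ Σ_i P[A_i] ≤ 5·p = 5·(1/50) = 1/10.
Numerically: 1/10 ≈ 0.100000.
Is 1/10 < 1? YES.
Since P[∪ A_i] ≤ 1/10 < 1, the complement has P[∩ A_i^c] ≥ 1 − 1/10 = 9/10 > 0, so some outcome avoids every A_i.

5·p = 1/10 ≈ 0.100000; existence CERTIFIED by the union bound.


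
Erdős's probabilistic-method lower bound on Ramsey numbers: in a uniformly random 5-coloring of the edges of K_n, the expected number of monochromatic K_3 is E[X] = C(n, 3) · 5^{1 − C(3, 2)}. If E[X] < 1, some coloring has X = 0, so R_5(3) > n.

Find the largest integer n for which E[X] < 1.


We need C(n, 3) · 5^{1 − 3} < 1, i.e. C(n, 3) < 5^{3 − 1} = 25.
Check values of n near the boundary:
  n = 3: C(3, 3) = 1; 1 < 25? YES
  n = 4: C(4, 3) = 4; 4 < 25? YES
  n = 5: C(5, 3) = 10; 10 < 25? YES
  n = 6: C(6, 3) = 20; 20 < 25? YES
  n = 7: C(7, 3) = 35; 35 < 25? NO
The largest n with C(n, 3) < 25 is n = 6 (where E[X] = 4/5 ≈ 0.800000). Hence R_5(3) > 6, i.e. R_5(3) ≥ 7.

Largest n = 6; hence R_5(3) > 6.


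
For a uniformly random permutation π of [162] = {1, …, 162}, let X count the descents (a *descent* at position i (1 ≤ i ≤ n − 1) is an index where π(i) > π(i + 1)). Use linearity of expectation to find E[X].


Write X = Σ X_I over i = 1, …, 161, with X_I the indicator of one descent.
There are 161 indicators.
For each fixed i, the pair (π(i), π(i+1)) is a uniformly random ordered pair of distinct values from {1, …, 162}; by symmetry P[π(i) > π(i+1)] = 1/2.
By linearity: E[X] = 161 · (1/2) = (162 − 1) · (1/2) = 161/2 ≈ 80.500.

E[X] = 161/2 = 80.500.


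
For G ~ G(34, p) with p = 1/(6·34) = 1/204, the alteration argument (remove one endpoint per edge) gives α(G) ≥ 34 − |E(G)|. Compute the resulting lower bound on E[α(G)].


E[|E(G)|] = C(34, 2)·p = 561 · (1/204) = 11/4.
E[α(G)] ≥ n − E[|E(G)|] = 34 − 11/4 = 125/4.
Numerically: ≈ 31.250.
(This is only a lower bound; the true E[α(G)] may be larger.)

E[α(G)] ≥ 125/4 ≈ 31.250.


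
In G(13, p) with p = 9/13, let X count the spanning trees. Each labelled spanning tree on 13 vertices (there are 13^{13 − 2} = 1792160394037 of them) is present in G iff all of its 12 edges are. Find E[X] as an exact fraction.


K_13 has 13^{13 − 2} = 1792160394037 labelled spanning trees.
For each such spanning tree H, let X_H = 1 if all 12 edges of H are present in G. Then P[X_H = 1] = p^{12} = (9/13)^{12} = 282429536481/23298085122481.
By linearity: E[X] = Σ_H E[X_H] = 1792160394037 · p^{12} = 1792160394037 · 282429536481/23298085122481 = 282429536481/13.
Numerically: E[X] ≈ 2.1725e+10.

E[X] = 1792160394037 · (9/13)^{12} = 282429536481/13 ≈ 2.1725e+10.


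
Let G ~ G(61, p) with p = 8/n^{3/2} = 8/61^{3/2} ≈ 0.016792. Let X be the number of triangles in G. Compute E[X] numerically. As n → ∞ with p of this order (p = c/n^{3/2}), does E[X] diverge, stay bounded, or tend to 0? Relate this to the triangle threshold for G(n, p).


Number of potential triangles: C(61, 3) = 35990.
Each occurs with probability p³ ≈ (0.016792)³ ≈ 4.7346263e-06.
By linearity: E[X] = C(61, 3)·p³ ≈ 35990 · 4.7346263e-06 ≈ 0.17040.
Since α = 3/2 > 1, p = c/n^{3/2} = o(1/n) is below the triangle threshold p ~ 1/n. Asymptotically E[X] ~ (c³/6)·n^{3(1−α)} = (8³/6)·n^{-1.5} → 0, so by Markov's inequality G has no triangles w.h.p.

E[X] ≈ 0.17040; in regime p = Θ(1/n^{3/2}) E[X] tends to 0 (below the triangle threshold p ~ 1/n).


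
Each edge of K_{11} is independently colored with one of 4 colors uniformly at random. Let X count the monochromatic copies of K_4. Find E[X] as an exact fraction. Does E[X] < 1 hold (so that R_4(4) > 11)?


E[X] = C(11, 4) · 4^{1 − 6} = 330 · 4^{−5} = 330/1024.
As a reduced fraction: E[X] = 165/512 ≈ 0.322.
Is E[X] < 1? YES.
Since E[X] < 1, there exists a 4-coloring of K_{11} with no monochromatic K_4; hence R_4(4) > 11.

E[X] = 165/512 ≈ 0.322; E[X] < 1, so R_4(4) > 11.


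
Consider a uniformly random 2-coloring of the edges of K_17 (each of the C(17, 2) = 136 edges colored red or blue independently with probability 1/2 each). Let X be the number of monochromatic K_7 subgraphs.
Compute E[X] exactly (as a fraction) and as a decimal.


Let X = Σ_S X_S over the C(17, 7) = 19448 subsets S of size 7, where X_S = 1 if the K_7 on S is monochromatic.
For a fixed S, the K_7 on S has C(7, 2) = 21 edges. P[all 21 edges red] = (1/2)^21, and likewise for blue, so P[monochromatic] = 2·(1/2)^21 = 2^{1 − 21} = 1/1048576.
By linearity of expectation: E[X] = C(17, 7) · 2^{1 − 21} = 19448 · 1/1048576 = 2431/131072.
Numerically: E[X] ≈ 0.01855.

E[X] = C(17,7)·2^(1−C(7,2)) = 2431/131072 ≈ 0.01855.


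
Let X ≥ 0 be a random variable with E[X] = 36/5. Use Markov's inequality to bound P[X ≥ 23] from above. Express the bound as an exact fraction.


μ = E[X] = 36/5, a = 23.
Markov: P[X ≥ 23] ≤ μ/a = (36/5)/23 = 36/115.
Numerically: ≈ 0.313043.
(Since a = 23 > μ = 7.200000, the bound 36/115 is < 1 and informative.)

P[X ≥ 23] ≤ 36/115 ≈ 0.313043.


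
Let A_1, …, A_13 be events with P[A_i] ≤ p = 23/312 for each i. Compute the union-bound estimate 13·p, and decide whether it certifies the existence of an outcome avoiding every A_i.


Union bound: P[∪_{i=1}^{13} A_i] ≤ Σ_i P[A_i] ≤ 13·p = 13·(23/312) = 23/24.
Numerically: 23/24 ≈ 0.95833.
Is 23/24 < 1? YES.
Since P[∪ A_i] ≤ 23/24 < 1, the complement has P[∩ A_i^c] ≥ 1 − 23/24 = 1/24 > 0, so some outcome avoids every A_i.

13·p = 23/24 ≈ 0.95833; existence CERTIFIED by the union bound.


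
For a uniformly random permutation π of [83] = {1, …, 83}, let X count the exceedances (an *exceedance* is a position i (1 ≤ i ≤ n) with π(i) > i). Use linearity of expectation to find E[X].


Write X = Σ_{i=1}^{83} X_i, where X_i = 1_{π(i) > i}.
For each fixed i, π(i) is uniform over {1, …, 83} (marginal of a uniform permutation), so P[π(i) > i] = (n − i)/n. Summing: Σ_{i=1}^{83} (n − i)/n = (0 + 1 + … + 82)/83 = 83(83 − 1)/(2·83) = (83 − 1)/2.
Hence E[X] = Σ_{i=1}^{83} (83 − i)/83 = 41 ≈ 41.00000.

E[X] = 41 = 41.00000.


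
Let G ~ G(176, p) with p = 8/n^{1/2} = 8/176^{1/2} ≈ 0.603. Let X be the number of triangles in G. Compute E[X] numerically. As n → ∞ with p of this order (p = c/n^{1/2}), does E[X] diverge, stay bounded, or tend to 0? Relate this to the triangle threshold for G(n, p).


Number of potential triangles: C(176, 3) = 893200.
Each occurs with probability p³ ≈ (0.603)³ ≈ 2.192810e-01.
By linearity: E[X] = C(176, 3)·p³ ≈ 893200 · 2.192810e-01 ≈ 195861.7694.
Since α = 1/2 < 1, p = c/n^{1/2} ≫ 1/n is above the triangle threshold p ~ 1/n. Asymptotically E[X] ~ (c³/6)·n^{3(1−α)} = (8³/6)·n^{1.5} → ∞; triangles are abundant w.h.p.

E[X] ≈ 195861.7694; in regime p = Θ(1/n^{1/2}) E[X] diverges (above the triangle threshold p ~ 1/n).


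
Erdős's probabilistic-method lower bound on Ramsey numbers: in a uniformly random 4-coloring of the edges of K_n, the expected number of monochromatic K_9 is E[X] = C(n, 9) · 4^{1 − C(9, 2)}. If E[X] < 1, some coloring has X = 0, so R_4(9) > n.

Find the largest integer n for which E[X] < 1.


We need C(n, 9) · 4^{1 − 36} < 1, i.e. C(n, 9) < 4^{36 − 1} = 1180591620717411303424.
Check values of n near the boundary:
  n = 909: C(909, 9) = 1122169012923711463931; 1122169012923711463931 < 1180591620717411303424? YES
  n = 910: C(910, 9) = 1133378248346922788210; 1133378248346922788210 < 1180591620717411303424? YES
  n = 911: C(911, 9) = 1144686900492291197405; 1144686900492291197405 < 1180591620717411303424? YES
  n = 912: C(912, 9) = 1156095740032081475120; 1156095740032081475120 < 1180591620717411303424? YES
  n = 913: C(913, 9) = 1167605542753639808390; 1167605542753639808390 < 1180591620717411303424? YES
  n = 914: C(914, 9) = 1179217089587653905932; 1179217089587653905932 < 1180591620717411303424? YES
  n = 915: C(915, 9) = 1190931166636537885130; 1190931166636537885130 < 1180591620717411303424? NO
  n = 916: C(916, 9) = 1202748565202942340440; 1202748565202942340440 < 1180591620717411303424? NO
The largest n with C(n, 9) < 1180591620717411303424 is n = 914 (where E[X] = 294804272396913476483/295147905179352825856 ≈ 0.9988). Hence R_4(9) > 914, i.e. R_4(9) ≥ 915.

Largest n = 914; hence R_4(9) > 914.


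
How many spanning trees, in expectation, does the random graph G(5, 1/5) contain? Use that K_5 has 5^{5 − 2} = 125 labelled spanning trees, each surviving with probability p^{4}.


K_5 has 5^{5 − 2} = 125 labelled spanning trees.
For each such spanning tree H, let X_H = 1 if all 4 edges of H are present in G. Then P[X_H = 1] = p^{4} = (1/5)^{4} = 1/625.
Summing the indicators: E[X] = Σ_H E[X_H] = 125 · p^{4} = 125 · 1/625 = 1/5.
Numerically: E[X] ≈ 0.2.

E[X] = 125 · (1/5)^{4} = 1/5 ≈ 0.2.


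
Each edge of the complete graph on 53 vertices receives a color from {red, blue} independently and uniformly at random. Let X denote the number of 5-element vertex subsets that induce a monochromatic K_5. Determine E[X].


Let X = Σ_S X_S over the C(53, 5) = 2869685 subsets S of size 5, where X_S = 1 if the K_5 on S is monochromatic.
For a fixed S, the K_5 on S has C(5, 2) = 10 edges. P[all 10 edges red] = (1/2)^10, and likewise for blue, so P[monochromatic] = 2·(1/2)^10 = 2^{1 − 10} = 1/512.
By linearity of expectation: E[X] = C(53, 5) · 2^{1 − 10} = 2869685 · 1/512 = 2869685/512.
Numerically: E[X] ≈ 5604.85352.

E[X] = C(53,5)·2^(1−C(5,2)) = 2869685/512 ≈ 5604.85352.


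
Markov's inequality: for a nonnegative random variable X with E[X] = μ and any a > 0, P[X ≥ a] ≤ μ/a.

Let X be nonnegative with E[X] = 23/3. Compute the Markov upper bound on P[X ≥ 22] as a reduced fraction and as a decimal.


μ = E[X] = 23/3, a = 22.
Markov: P[X ≥ 22] ≤ μ/a = (23/3)/22 = 23/66.
Numerically: ≈ 0.34848.
(Since a = 22 > μ = 7.66667, the bound 23/66 is < 1 and informative.)

P[X ≥ 22] ≤ 23/66 ≈ 0.34848.


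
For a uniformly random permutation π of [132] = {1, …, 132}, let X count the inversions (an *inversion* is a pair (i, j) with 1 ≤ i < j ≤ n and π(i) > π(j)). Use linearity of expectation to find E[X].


Write X = Σ X_I over the C(132, 2) = 8646 pairs i < j, with X_I the indicator of one inversion.
There are 8646 indicators.
For each fixed pair i < j, the values π(i) and π(j) are two distinct elements of {1, …, 132} in uniformly random order; by symmetry P[π(i) > π(j)] = 1/2.
By linearity: E[X] = 8646 · (1/2) = C(132, 2) · (1/2) = 8646/2 = 4323 ≈ 4323.00000.

E[X] = 4323 = 4323.00000.


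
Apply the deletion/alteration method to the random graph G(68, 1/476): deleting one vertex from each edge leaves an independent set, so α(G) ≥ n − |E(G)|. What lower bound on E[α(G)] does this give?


E[|E(G)|] = C(68, 2)·p = 2278 · (1/476) = 67/14.
E[α(G)] ≥ n − E[|E(G)|] = 68 − 67/14 = 885/14.
Numerically: ≈ 63.21429.
(This is only a lower bound; the true E[α(G)] may be larger.)

E[α(G)] ≥ 885/14 ≈ 63.21429.


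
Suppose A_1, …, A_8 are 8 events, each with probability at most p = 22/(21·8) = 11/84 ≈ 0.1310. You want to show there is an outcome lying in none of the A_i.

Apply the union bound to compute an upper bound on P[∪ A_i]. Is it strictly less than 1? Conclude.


Union bound: P[∪_{i=1}^{8} A_i] ≤ Σ_i P[A_i] ≤ 8·p = 8·(11/84) = 22/21.
Numerically: 22/21 ≈ 1.0476.
Is 22/21 < 1? NO.
Since the bound 22/21 is ≥ 1, the union bound is uninformative here; it does NOT by itself certify existence.

8·p = 22/21 ≈ 1.0476; existence NOT certified by the union bound.


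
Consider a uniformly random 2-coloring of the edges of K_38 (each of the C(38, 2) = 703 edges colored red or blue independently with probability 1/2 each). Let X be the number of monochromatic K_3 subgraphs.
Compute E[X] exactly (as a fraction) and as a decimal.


Let X = Σ_S X_S over the C(38, 3) = 8436 subsets S of size 3, where X_S = 1 if the K_3 on S is monochromatic.
For a fixed S, the K_3 on S has C(3, 2) = 3 edges. P[all 3 edges red] = (1/2)^3, and likewise for blue, so P[monochromatic] = 2·(1/2)^3 = 2^{1 − 3} = 1/4.
By linearity: E[X] = C(38, 3) · 2^{1 − 3} = 8436 · 1/4 = 2109.
Numerically: E[X] ≈ 2109.000000.

E[X] = C(38,3)·2^(1−C(3,2)) = 2109 ≈ 2109.000000.


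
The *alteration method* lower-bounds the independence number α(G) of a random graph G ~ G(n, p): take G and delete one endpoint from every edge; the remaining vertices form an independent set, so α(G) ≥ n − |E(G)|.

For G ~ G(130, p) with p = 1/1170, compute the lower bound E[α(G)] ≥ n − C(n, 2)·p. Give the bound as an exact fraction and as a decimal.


E[|E(G)|] = C(130, 2)·p = 8385 · (1/1170) = 43/6.
E[α(G)] ≥ n − E[|E(G)|] = 130 − 43/6 = 737/6.
Numerically: ≈ 122.833333.
(This is only a lower bound; the true E[α(G)] may be larger.)

E[α(G)] ≥ 737/6 ≈ 122.833333.


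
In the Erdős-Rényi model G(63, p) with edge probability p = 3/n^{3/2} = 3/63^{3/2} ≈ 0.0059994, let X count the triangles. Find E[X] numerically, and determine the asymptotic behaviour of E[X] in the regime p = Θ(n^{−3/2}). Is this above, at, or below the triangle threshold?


Number of potential triangles: C(63, 3) = 39711.
Each occurs with probability p³ ≈ (0.0059994)³ ≈ 2.1593910e-07.
By linearity: E[X] = C(63, 3)·p³ ≈ 39711 · 2.1593910e-07 ≈ 0.00858.
Since α = 3/2 > 1, p = c/n^{3/2} = o(1/n) is below the triangle threshold p ~ 1/n. Asymptotically E[X] ~ (c³/6)·n^{3(1−α)} = (3³/6)·n^{-1.5} → 0, so by Markov's inequality G has no triangles w.h.p.

E[X] ≈ 0.00858; in regime p = Θ(1/n^{3/2}) E[X] tends to 0 (below the triangle threshold p ~ 1/n).


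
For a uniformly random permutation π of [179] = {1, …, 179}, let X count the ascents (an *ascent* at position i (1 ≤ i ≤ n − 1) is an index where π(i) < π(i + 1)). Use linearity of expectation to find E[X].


Write X = Σ X_I over i = 1, …, 178, with X_I the indicator of one ascent.
There are 178 indicators.
For each fixed i, the pair (π(i), π(i+1)) is a uniformly random ordered pair of distinct values from {1, …, 179}; by symmetry P[π(i) < π(i+1)] = 1/2.
By linearity: E[X] = 178 · (1/2) = (179 − 1) · (1/2) = 89 ≈ 89.00000.

E[X] = 89 = 89.00000.


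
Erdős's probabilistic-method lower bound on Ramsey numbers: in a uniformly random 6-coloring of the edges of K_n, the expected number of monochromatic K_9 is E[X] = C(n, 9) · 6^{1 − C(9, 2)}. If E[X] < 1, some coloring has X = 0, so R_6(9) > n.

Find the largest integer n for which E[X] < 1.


We need C(n, 9) · 6^{1 − 36} < 1, i.e. C(n, 9) < 6^{36 − 1} = 1719070799748422591028658176.
Check values of n near the boundary:
  n = 4405: C(4405, 9) = 1706862792900636302463627150; 1706862792900636302463627150 < 1719070799748422591028658176? YES
  n = 4406: C(4406, 9) = 1710356485221788389505285700; 1710356485221788389505285700 < 1719070799748422591028658176? YES
  n = 4407: C(4407, 9) = 1713856532599459170657070050; 1713856532599459170657070050 < 1719070799748422591028658176? YES
  n = 4408: C(4408, 9) = 1717362945146264156457459600; 1717362945146264156457459600 < 1719070799748422591028658176? YES
  n = 4409: C(4409, 9) = 1720875732988608787686577131; 1720875732988608787686577131 < 1719070799748422591028658176? NO
The largest n with C(n, 9) < 1719070799748422591028658176 is n = 4408 (where E[X] = 35778394690547169926197075/35813974994758803979763712 ≈ 0.9990065). Hence R_6(9) > 4408, i.e. R_6(9) ≥ 4409.

Largest n = 4408; hence R_6(9) > 4408.


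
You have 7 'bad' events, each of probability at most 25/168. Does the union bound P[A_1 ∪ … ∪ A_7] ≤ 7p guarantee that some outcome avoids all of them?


Union bound: P[∪_{i=1}^{7} A_i] ≤ Σ_i P[A_i] ≤ 7·p = 7·(25/168) = 25/24.
Numerically: 25/24 ≈ 1.042.
Is 25/24 < 1? NO.
Since the bound 25/24 is ≥ 1, the union bound is uninformative here; it does NOT by itself certify existence.

7·p = 25/24 ≈ 1.042; existence NOT certified by the union bound.


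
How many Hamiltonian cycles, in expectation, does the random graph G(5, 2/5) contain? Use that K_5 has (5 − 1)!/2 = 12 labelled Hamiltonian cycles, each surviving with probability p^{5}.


K_5 has (5 − 1)!/2 = 12 labelled Hamiltonian cycles.
For each such Hamiltonian cycle H, let X_H = 1 if all 5 edges of H are present in G. Then P[X_H = 1] = p^{5} = (2/5)^{5} = 32/3125.
By linearity: E[X] = Σ_H E[X_H] = 12 · p^{5} = 12 · 32/3125 = 384/3125.
Numerically: E[X] ≈ 0.12288.

E[X] = 12 · (2/5)^{5} = 384/3125 ≈ 0.12288.


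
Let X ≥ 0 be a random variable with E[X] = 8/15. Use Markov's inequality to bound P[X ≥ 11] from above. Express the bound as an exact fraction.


μ = E[X] = 8/15, a = 11.
Markov: P[X ≥ 11] ≤ μ/a = (8/15)/11 = 8/165.
Numerically: ≈ 0.048.
(Since a = 11 > μ = 0.533, the bound 8/165 is < 1 and informative.)

P[X ≥ 11] ≤ 8/165 ≈ 0.048.


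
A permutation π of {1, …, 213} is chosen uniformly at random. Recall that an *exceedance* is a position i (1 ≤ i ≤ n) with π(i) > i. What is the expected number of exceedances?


Write X = Σ_{i=1}^{213} X_i, where X_i = 1_{π(i) > i}.
For each fixed i, π(i) is uniform over {1, …, 213} (marginal of a uniform permutation), so P[π(i) > i] = (n − i)/n. Summing: Σ_{i=1}^{213} (n − i)/n = (0 + 1 + … + 212)/213 = 213(213 − 1)/(2·213) = (213 − 1)/2.
Hence E[X] = Σ_{i=1}^{213} (213 − i)/213 = 106 ≈ 106.000.

E[X] = 106 = 106.000.


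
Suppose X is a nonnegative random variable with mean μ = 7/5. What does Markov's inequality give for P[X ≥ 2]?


μ = E[X] = 7/5, a = 2.
Markov: P[X ≥ 2] ≤ μ/a = (7/5)/2 = 7/10.
Numerically: ≈ 0.700000.
(Since a = 2 > μ = 1.400000, the bound 7/10 is < 1 and informative.)

P[X ≥ 2] ≤ 7/10 ≈ 0.700000.


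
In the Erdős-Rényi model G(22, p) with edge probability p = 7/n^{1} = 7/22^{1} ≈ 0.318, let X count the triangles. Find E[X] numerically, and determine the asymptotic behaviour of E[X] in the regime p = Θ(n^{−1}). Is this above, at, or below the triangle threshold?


Number of potential triangles: C(22, 3) = 1540.
Each occurs with probability p³ ≈ (0.318)³ ≈ 3.22126e-02.
By linearity: E[X] = C(22, 3)·p³ ≈ 1540 · 3.22126e-02 ≈ 49.607.
Here α = 1, so p = 7/n is exactly at the triangle threshold p ~ 1/n. Asymptotically E[X] → c³/6 = 7³/6 = 343/6 ≈ 57.167, a bounded constant. In this regime the triangle count is asymptotically Poisson(c³/6).

E[X] ≈ 49.607; in regime p = Θ(1/n^{1}) E[X] stays bounded (at the triangle threshold p ~ 1/n).


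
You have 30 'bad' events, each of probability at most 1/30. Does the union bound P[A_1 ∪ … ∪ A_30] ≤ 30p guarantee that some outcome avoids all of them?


Union bound: P[∪_{i=1}^{30} A_i] ≤ Σ_i P[A_i] ≤ 30·p = 30·(1/30) = 1.
Numerically: 1 ≈ 1.00000.
Is 1 < 1? NO.
Since the bound 1 is ≥ 1, the union bound is uninformative here; it does NOT by itself certify existence.

30·p = 1 ≈ 1.00000; existence NOT certified by the union bound.


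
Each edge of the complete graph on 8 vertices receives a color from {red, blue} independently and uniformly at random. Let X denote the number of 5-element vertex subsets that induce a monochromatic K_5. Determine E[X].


Let X = Σ_S X_S over the C(8, 5) = 56 subsets S of size 5, where X_S = 1 if the K_5 on S is monochromatic.
For a fixed S, the K_5 on S has C(5, 2) = 10 edges. P[all 10 edges red] = (1/2)^10, and likewise for blue, so P[monochromatic] = 2·(1/2)^10 = 2^{1 − 10} = 1/512.
By linearity of expectation: E[X] = C(8, 5) · 2^{1 − 10} = 56 · 1/512 = 7/64.
Numerically: E[X] ≈ 0.109.

E[X] = C(8,5)·2^(1−C(5,2)) = 7/64 ≈ 0.109.


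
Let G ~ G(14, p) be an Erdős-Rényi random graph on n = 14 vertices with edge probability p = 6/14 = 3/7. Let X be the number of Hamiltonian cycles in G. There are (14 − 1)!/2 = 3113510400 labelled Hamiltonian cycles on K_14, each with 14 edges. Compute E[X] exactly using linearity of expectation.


K_14 has (14 − 1)!/2 = 3113510400 labelled Hamiltonian cycles.
For each such Hamiltonian cycle H, let X_H = 1 if all 14 edges of H are present in G. Then P[X_H = 1] = p^{14} = (3/7)^{14} = 4782969/678223072849.
Summing the indicators: E[X] = Σ_H E[X_H] = 3113510400 · p^{14} = 3113510400 · 4782969/678223072849 = 2127403389196800/96889010407.
Numerically: E[X] ≈ 2.2e+04.

E[X] = 3113510400 · (3/7)^{14} = 2127403389196800/96889010407 ≈ 2.2e+04.


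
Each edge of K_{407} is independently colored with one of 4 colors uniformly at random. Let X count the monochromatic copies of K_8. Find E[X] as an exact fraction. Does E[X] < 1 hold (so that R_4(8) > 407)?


E[X] = C(407, 8) · 4^{1 − 28} = 17424959239309050 · 4^{−27} = 17424959239309050/18014398509481984.
As a reduced fraction: E[X] = 8712479619654525/9007199254740992 ≈ 0.9672795.
Is E[X] < 1? YES.
Since E[X] < 1, there exists a 4-coloring of K_{407} with no monochromatic K_8; hence R_4(8) > 407.

E[X] = 8712479619654525/9007199254740992 ≈ 0.9672795; E[X] < 1, so R_4(8) > 407.


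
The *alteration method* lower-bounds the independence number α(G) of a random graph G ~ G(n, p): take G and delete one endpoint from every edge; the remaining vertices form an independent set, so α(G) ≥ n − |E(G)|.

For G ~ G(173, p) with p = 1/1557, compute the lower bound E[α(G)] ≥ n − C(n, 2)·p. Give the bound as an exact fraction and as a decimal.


E[|E(G)|] = C(173, 2)·p = 14878 · (1/1557) = 86/9.
E[α(G)] ≥ n − E[|E(G)|] = 173 − 86/9 = 1471/9.
Numerically: ≈ 163.444444.
(This is only a lower bound; the true E[α(G)] may be larger.)

E[α(G)] ≥ 1471/9 ≈ 163.444444.


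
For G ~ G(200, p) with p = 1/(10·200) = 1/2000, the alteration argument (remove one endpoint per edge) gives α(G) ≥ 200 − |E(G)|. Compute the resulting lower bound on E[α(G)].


E[|E(G)|] = C(200, 2)·p = 19900 · (1/2000) = 199/20.
E[α(G)] ≥ n − E[|E(G)|] = 200 − 199/20 = 3801/20.
Numerically: ≈ 190.0500.
(This is only a lower bound; the true E[α(G)] may be larger.)

E[α(G)] ≥ 3801/20 ≈ 190.0500.


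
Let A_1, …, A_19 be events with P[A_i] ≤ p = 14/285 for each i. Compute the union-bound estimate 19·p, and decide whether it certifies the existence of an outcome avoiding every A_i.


Union bound: P[∪_{i=1}^{19} A_i] ≤ Σ_i P[A_i] ≤ 19·p = 19·(14/285) = 14/15.
Numerically: 14/15 ≈ 0.933333.
Is 14/15 < 1? YES.
Since P[∪ A_i] ≤ 14/15 < 1, the complement has P[∩ A_i^c] ≥ 1 − 14/15 = 1/15 > 0, so some outcome avoids every A_i.

19·p = 14/15 ≈ 0.933333; existence CERTIFIED by the union bound.


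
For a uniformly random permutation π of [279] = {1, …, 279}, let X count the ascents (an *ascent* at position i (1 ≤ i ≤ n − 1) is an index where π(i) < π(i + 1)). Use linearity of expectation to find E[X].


Write X = Σ X_I over i = 1, …, 278, with X_I the indicator of one ascent.
There are 278 indicators.
For each fixed i, the pair (π(i), π(i+1)) is a uniformly random ordered pair of distinct values from {1, …, 279}; by symmetry P[π(i) < π(i+1)] = 1/2.
By linearity: E[X] = 278 · (1/2) = (279 − 1) · (1/2) = 139 ≈ 139.00000.

E[X] = 139 = 139.00000.


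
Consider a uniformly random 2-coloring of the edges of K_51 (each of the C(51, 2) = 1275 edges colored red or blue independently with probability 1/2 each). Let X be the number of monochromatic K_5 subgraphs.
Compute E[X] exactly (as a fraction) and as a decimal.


Let X = Σ_S X_S over the C(51, 5) = 2349060 subsets S of size 5, where X_S = 1 if the K_5 on S is monochromatic.
For a fixed S, the K_5 on S has C(5, 2) = 10 edges. P[all 10 edges red] = (1/2)^10, and likewise for blue, so P[monochromatic] = 2·(1/2)^10 = 2^{1 − 10} = 1/512.
Summing: E[X] = C(51, 5) · 2^{1 − 10} = 2349060 · 1/512 = 587265/128.
Numerically: E[X] ≈ 4588.00781.

E[X] = C(51,5)·2^(1−C(5,2)) = 587265/128 ≈ 4588.00781.


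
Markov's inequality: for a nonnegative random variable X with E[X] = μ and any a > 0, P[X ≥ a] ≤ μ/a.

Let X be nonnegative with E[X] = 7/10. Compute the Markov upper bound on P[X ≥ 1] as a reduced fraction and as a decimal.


μ = E[X] = 7/10, a = 1.
Markov: P[X ≥ 1] ≤ μ/a = (7/10)/1 = 7/10.
Numerically: ≈ 0.7000.
(Since a = 1 > μ = 0.7000, the bound 7/10 is < 1 and informative.)

P[X ≥ 1] ≤ 7/10 ≈ 0.7000.


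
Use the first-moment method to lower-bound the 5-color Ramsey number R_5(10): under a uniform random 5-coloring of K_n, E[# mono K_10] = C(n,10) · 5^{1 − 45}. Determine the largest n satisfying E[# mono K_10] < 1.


We need C(n, 10) · 5^{1 − 45} < 1, i.e. C(n, 10) < 5^{45 − 1} = 5684341886080801486968994140625.
Check values of n near the boundary:
  n = 5388: C(5388, 10) = 5634865093375880654852250419586; 5634865093375880654852250419586 < 5684341886080801486968994140625? YES
  n = 5389: C(5389, 10) = 5645340767466558997768874792926; 5645340767466558997768874792926 < 5684341886080801486968994140625? YES
  n = 5390: C(5390, 10) = 5655833965919099070255434039753; 5655833965919099070255434039753 < 5684341886080801486968994140625? YES
  n = 5391: C(5391, 10) = 5666344714787188828795213697883; 5666344714787188828795213697883 < 5684341886080801486968994140625? YES
  n = 5392: C(5392, 10) = 5676873040158402483252283957448; 5676873040158402483252283957448 < 5684341886080801486968994140625? YES
  n = 5393: C(5393, 10) = 5687418968154238267170642278008; 5687418968154238267170642278008 < 5684341886080801486968994140625? NO
The largest n with C(n, 10) < 5684341886080801486968994140625 is n = 5392 (where E[X] = 5676873040158402483252283957448/5684341886080801486968994140625 ≈ 0.998686). Hence R_5(10) > 5392, i.e. R_5(10) ≥ 5393.

Largest n = 5392; hence R_5(10) > 5392.


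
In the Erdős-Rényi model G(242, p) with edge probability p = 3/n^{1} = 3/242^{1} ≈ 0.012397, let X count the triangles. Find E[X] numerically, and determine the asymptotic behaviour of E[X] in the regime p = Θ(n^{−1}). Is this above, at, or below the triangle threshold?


Number of potential triangles: C(242, 3) = 2332880.
Each occurs with probability p³ ≈ (0.012397)³ ≈ 1.9050995e-06.
By linearity: E[X] = C(242, 3)·p³ ≈ 2332880 · 1.9050995e-06 ≈ 4.44437.
Here α = 1, so p = 3/n is exactly at the triangle threshold p ~ 1/n. Asymptotically E[X] → c³/6 = 3³/6 = 9/2 ≈ 4.50000, a bounded constant. In this regime the triangle count is asymptotically Poisson(c³/6).

E[X] ≈ 4.44437; in regime p = Θ(1/n^{1}) E[X] stays bounded (at the triangle threshold p ~ 1/n).


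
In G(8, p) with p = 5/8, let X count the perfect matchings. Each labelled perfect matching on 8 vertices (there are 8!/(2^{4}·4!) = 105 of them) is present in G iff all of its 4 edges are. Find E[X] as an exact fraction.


K_8 has 8!/(2^{4}·4!) = 105 labelled perfect matchings.
For each such perfect matching H, let X_H = 1 if all 4 edges of H are present in G. Then P[X_H = 1] = p^{4} = (5/8)^{4} = 625/4096.
Summing the indicators: E[X] = Σ_H E[X_H] = 105 · p^{4} = 105 · 625/4096 = 65625/4096.
Numerically: E[X] ≈ 16.0217.

E[X] = 105 · (5/8)^{4} = 65625/4096 ≈ 16.0217.


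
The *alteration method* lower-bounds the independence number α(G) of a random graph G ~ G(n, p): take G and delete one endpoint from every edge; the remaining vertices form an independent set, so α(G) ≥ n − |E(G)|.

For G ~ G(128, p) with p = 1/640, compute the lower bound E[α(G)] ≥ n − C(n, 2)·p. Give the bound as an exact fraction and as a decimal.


E[|E(G)|] = C(128, 2)·p = 8128 · (1/640) = 127/10.
E[α(G)] ≥ n − E[|E(G)|] = 128 − 127/10 = 1153/10.
Numerically: ≈ 115.3000.
(This is only a lower bound; the true E[α(G)] may be larger.)

E[α(G)] ≥ 1153/10 ≈ 115.3000.


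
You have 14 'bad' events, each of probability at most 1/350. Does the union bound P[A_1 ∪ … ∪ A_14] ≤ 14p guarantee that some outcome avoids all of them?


Union bound: P[∪_{i=1}^{14} A_i] ≤ Σ_i P[A_i] ≤ 14·p = 14·(1/350) = 1/25.
Numerically: 1/25 ≈ 0.04000.
Is 1/25 < 1? YES.
Since P[∪ A_i] ≤ 1/25 < 1, the complement has P[∩ A_i^c] ≥ 1 − 1/25 = 24/25 > 0, so some outcome avoids every A_i.

14·p = 1/25 ≈ 0.04000; existence CERTIFIED by the union bound.


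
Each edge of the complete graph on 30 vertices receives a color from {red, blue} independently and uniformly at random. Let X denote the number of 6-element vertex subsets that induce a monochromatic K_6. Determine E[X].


Let X = Σ_S X_S over the C(30, 6) = 593775 subsets S of size 6, where X_S = 1 if the K_6 on S is monochromatic.
For a fixed S, the K_6 on S has C(6, 2) = 15 edges. P[all 15 edges red] = (1/2)^15, and likewise for blue, so P[monochromatic] = 2·(1/2)^15 = 2^{1 − 15} = 1/16384.
By linearity of expectation: E[X] = C(30, 6) · 2^{1 − 15} = 593775 · 1/16384 = 593775/16384.
Numerically: E[X] ≈ 36.24115.

E[X] = C(30,6)·2^(1−C(6,2)) = 593775/16384 ≈ 36.24115.


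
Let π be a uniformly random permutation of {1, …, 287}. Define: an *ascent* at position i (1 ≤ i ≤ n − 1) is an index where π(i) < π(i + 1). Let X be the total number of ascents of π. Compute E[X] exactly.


Write X = Σ X_I over i = 1, …, 286, with X_I the indicator of one ascent.
There are 286 indicators.
For each fixed i, the pair (π(i), π(i+1)) is a uniformly random ordered pair of distinct values from {1, …, 287}; by symmetry P[π(i) < π(i+1)] = 1/2.
By linearity: E[X] = 286 · (1/2) = (287 − 1) · (1/2) = 143 ≈ 143.00000.

E[X] = 143 = 143.00000.


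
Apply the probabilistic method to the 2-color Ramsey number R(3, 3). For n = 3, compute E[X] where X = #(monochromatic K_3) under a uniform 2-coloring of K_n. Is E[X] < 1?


E[X] = C(3, 3) · 2^{1 − 3} = 1 · 2^{−2} = 1/4.
As a reduced fraction: E[X] = 1/4 ≈ 0.250.
Is E[X] < 1? YES.
Since E[X] < 1, there exists a 2-coloring of K_{3} with no monochromatic K_3; hence R(3, 3) > 3.

E[X] = 1/4 ≈ 0.250; E[X] < 1, so R(3, 3) > 3.


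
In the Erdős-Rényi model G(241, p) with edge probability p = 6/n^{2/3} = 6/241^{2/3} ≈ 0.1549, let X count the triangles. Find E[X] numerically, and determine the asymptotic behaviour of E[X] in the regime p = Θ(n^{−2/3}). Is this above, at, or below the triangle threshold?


Number of potential triangles: C(241, 3) = 2303960.
Each occurs with probability p³ ≈ (0.1549)³ ≈ 3.718944e-03.
By linearity: E[X] = C(241, 3)·p³ ≈ 2303960 · 3.718944e-03 ≈ 8568.2988.
Since α = 2/3 < 1, p = c/n^{2/3} ≫ 1/n is above the triangle threshold p ~ 1/n. Asymptotically E[X] ~ (c³/6)·n^{3(1−α)} = (6³/6)·n^{1} → ∞; triangles are abundant w.h.p.

E[X] ≈ 8568.2988; in regime p = Θ(1/n^{2/3}) E[X] diverges (above the triangle threshold p ~ 1/n).


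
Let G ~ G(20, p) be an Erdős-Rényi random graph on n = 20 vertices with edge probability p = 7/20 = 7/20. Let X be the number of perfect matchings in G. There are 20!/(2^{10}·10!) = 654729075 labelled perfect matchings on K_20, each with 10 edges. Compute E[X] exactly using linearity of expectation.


K_20 has 20!/(2^{10}·10!) = 654729075 labelled perfect matchings.
For each such perfect matching H, let X_H = 1 if all 10 edges of H are present in G. Then P[X_H = 1] = p^{10} = (7/20)^{10} = 282475249/10240000000000.
By linearity: E[X] = Σ_H E[X_H] = 654729075 · p^{10} = 654729075 · 282475249/10240000000000 = 7397790339526587/409600000000.
Numerically: E[X] ≈ 18061.

E[X] = 654729075 · (7/20)^{10} = 7397790339526587/409600000000 ≈ 18061.


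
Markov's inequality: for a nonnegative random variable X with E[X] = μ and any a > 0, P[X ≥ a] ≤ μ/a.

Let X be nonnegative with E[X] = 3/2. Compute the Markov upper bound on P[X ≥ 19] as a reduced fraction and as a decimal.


μ = E[X] = 3/2, a = 19.
Markov: P[X ≥ 19] ≤ μ/a = (3/2)/19 = 3/38.
Numerically: ≈ 0.079.
(Since a = 19 > μ = 1.500, the bound 3/38 is < 1 and informative.)

P[X ≥ 19] ≤ 3/38 ≈ 0.079.


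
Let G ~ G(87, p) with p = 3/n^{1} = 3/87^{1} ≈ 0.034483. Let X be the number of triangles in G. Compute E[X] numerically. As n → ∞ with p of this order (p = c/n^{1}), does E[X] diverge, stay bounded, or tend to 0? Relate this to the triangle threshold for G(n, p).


Number of potential triangles: C(87, 3) = 105995.
Each occurs with probability p³ ≈ (0.034483)³ ≈ 4.1002091e-05.
By linearity: E[X] = C(87, 3)·p³ ≈ 105995 · 4.1002091e-05 ≈ 4.34602.
Here α = 1, so p = 3/n is exactly at the triangle threshold p ~ 1/n. Asymptotically E[X] → c³/6 = 3³/6 = 9/2 ≈ 4.50000, a bounded constant. In this regime the triangle count is asymptotically Poisson(c³/6).

E[X] ≈ 4.34602; in regime p = Θ(1/n^{1}) E[X] stays bounded (at the triangle threshold p ~ 1/n).


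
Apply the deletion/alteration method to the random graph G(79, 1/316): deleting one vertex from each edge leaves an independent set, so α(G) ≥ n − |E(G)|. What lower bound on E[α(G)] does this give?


E[|E(G)|] = C(79, 2)·p = 3081 · (1/316) = 39/4.
E[α(G)] ≥ n − E[|E(G)|] = 79 − 39/4 = 277/4.
Numerically: ≈ 69.250.
(This is only a lower bound; the true E[α(G)] may be larger.)

E[α(G)] ≥ 277/4 ≈ 69.250.


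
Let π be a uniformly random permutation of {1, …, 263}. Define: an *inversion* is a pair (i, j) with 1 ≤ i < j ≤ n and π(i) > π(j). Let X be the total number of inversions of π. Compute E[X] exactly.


Write X = Σ X_I over the C(263, 2) = 34453 pairs i < j, with X_I the indicator of one inversion.
There are 34453 indicators.
For each fixed pair i < j, the values π(i) and π(j) are two distinct elements of {1, …, 263} in uniformly random order; by symmetry P[π(i) > π(j)] = 1/2.
By linearity: E[X] = 34453 · (1/2) = C(263, 2) · (1/2) = 34453/2 = 34453/2 ≈ 17226.500.

E[X] = 34453/2 = 17226.500.


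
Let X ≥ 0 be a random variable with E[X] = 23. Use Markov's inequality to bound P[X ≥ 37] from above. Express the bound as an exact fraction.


μ = E[X] = 23, a = 37.
Markov: P[X ≥ 37] ≤ μ/a = (23)/37 = 23/37.
Numerically: ≈ 0.621622.
(Since a = 37 > μ = 23.000000, the bound 23/37 is < 1 and informative.)

P[X ≥ 37] ≤ 23/37 ≈ 0.621622.


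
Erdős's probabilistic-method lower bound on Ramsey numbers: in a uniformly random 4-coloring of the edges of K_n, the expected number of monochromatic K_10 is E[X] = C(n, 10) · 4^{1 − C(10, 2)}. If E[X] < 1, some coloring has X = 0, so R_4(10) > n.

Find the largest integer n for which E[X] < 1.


We need C(n, 10) · 4^{1 − 45} < 1, i.e. C(n, 10) < 4^{45 − 1} = 309485009821345068724781056.
Check values of n near the boundary:
  n = 2017: C(2017, 10) = 300324964434452596180990448; 300324964434452596180990448 < 309485009821345068724781056? YES
  n = 2018: C(2018, 10) = 301820606687612220663963508; 301820606687612220663963508 < 309485009821345068724781056? YES
  n = 2019: C(2019, 10) = 303322949179835278009229628; 303322949179835278009229628 < 309485009821345068724781056? YES
  n = 2020: C(2020, 10) = 304832018578739931133653656; 304832018578739931133653656 < 309485009821345068724781056? YES
  n = 2021: C(2021, 10) = 306347841644770462864800616; 306347841644770462864800616 < 309485009821345068724781056? YES
  n = 2022: C(2022, 10) = 307870445231474093395937796; 307870445231474093395937796 < 309485009821345068724781056? YES
  n = 2023: C(2023, 10) = 309399856285778485315440716; 309399856285778485315440716 < 309485009821345068724781056? YES
  n = 2024: C(2024, 10) = 310936101848269937576192656; 310936101848269937576192656 < 309485009821345068724781056? NO
  n = 2025: C(2025, 10) = 312479209053472269772600560; 312479209053472269772600560 < 309485009821345068724781056? NO
  n = 2026: C(2026, 10) = 314029205130126398094885285; 314029205130126398094885285 < 309485009821345068724781056? NO
The largest n with C(n, 10) < 309485009821345068724781056 is n = 2023 (where E[X] = 77349964071444621328860179/77371252455336267181195264 ≈ 0.99972). Hence R_4(10) > 2023, i.e. R_4(10) ≥ 2024.

Largest n = 2023; hence R_4(10) > 2023.


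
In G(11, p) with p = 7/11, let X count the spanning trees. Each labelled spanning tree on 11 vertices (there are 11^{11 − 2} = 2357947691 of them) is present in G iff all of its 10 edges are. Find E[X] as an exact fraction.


K_11 has 11^{11 − 2} = 2357947691 labelled spanning trees.
For each such spanning tree H, let X_H = 1 if all 10 edges of H are present in G. Then P[X_H = 1] = p^{10} = (7/11)^{10} = 282475249/25937424601.
By linearity: E[X] = Σ_H E[X_H] = 2357947691 · p^{10} = 2357947691 · 282475249/25937424601 = 282475249/11.
Numerically: E[X] ≈ 2.568e+07.

E[X] = 2357947691 · (7/11)^{10} = 282475249/11 ≈ 2.568e+07.
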